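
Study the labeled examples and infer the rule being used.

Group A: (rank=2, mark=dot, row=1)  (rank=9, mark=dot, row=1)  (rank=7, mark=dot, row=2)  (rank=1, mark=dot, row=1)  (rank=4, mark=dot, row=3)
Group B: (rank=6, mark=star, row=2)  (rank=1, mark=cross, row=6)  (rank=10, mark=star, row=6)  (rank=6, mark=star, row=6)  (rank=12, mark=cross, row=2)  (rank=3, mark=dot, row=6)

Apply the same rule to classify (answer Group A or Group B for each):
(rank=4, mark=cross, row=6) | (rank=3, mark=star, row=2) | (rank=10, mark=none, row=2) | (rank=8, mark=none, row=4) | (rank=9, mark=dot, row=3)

Group B, Group B, Group B, Group B, Group A

The classifier is using: mark is dot AND row ≤ 3.
(rank=4, mark=cross, row=6): Group B (mark is cross, row = 6). (rank=3, mark=star, row=2): Group B (mark is star, row = 2). (rank=10, mark=none, row=2): Group B (mark is none, row = 2). (rank=8, mark=none, row=4): Group B (mark is none, row = 4). (rank=9, mark=dot, row=3): Group A (mark is dot, row = 3).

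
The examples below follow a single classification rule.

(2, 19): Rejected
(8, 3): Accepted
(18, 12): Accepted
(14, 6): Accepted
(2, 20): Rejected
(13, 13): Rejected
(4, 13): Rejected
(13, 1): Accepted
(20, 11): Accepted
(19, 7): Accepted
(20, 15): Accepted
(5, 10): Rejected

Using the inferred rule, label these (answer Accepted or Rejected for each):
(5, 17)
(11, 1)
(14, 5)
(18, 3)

Rejected, Accepted, Accepted, Accepted

The rule appears to be: first > second.
(5, 17): 5 < 17 — does not satisfy this, so Rejected. (11, 1): 11 > 1 — satisfies this, so Accepted. (14, 5): 14 > 5 — satisfies this, so Accepted. (18, 3): 18 > 3 — satisfies this, so Accepted.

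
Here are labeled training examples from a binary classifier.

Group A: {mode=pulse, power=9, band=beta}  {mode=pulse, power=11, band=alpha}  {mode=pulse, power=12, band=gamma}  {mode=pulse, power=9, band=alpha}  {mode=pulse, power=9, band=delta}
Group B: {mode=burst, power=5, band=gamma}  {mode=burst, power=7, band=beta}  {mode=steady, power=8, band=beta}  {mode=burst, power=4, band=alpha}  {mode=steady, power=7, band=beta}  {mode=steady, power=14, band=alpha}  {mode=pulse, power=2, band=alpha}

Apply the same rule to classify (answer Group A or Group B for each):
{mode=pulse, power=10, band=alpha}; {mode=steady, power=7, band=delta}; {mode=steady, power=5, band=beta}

Every 'Group A' example satisfies: mode is pulse AND power ≥ 4. None of the 'Group B' examples do.
{mode=pulse, power=10, band=alpha} → mode is pulse, power = 10 → Group A.
{mode=steady, power=7, band=delta} → mode is steady, power = 7 → Group B.
{mode=steady, power=5, band=beta} → mode is steady, power = 5 → Group B.

Group A, Group B, Group B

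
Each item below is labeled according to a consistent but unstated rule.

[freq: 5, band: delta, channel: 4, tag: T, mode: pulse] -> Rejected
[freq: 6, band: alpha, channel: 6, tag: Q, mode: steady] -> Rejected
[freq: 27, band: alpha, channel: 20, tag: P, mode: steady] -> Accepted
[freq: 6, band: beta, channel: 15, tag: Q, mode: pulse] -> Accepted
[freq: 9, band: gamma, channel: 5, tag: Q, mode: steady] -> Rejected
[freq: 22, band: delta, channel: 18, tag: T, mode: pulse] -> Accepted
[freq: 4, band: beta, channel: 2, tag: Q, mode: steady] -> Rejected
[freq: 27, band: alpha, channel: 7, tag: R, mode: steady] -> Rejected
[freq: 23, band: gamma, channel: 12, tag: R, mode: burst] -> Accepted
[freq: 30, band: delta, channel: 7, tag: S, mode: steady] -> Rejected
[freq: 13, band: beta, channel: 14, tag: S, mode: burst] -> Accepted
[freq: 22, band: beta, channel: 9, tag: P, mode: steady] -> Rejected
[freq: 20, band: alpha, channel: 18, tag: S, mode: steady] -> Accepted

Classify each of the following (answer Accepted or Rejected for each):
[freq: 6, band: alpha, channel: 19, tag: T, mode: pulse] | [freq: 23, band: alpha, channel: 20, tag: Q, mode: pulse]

Accepted, Accepted

Every 'Accepted' example satisfies: channel ≥ 12. None of the 'Rejected' examples do.
[freq: 6, band: alpha, channel: 19, tag: T, mode: pulse]: Accepted (channel = 19).
[freq: 23, band: alpha, channel: 20, tag: Q, mode: pulse]: Accepted (channel = 20).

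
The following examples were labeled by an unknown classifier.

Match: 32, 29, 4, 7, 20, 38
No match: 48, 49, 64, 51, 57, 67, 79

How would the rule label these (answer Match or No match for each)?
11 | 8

Match, Match

The simplest hypothesis consistent with all the labels is: at most 38.
11: 11 ≤ 38 — has this property, so Match.
8: 8 ≤ 38 — has this property, so Match.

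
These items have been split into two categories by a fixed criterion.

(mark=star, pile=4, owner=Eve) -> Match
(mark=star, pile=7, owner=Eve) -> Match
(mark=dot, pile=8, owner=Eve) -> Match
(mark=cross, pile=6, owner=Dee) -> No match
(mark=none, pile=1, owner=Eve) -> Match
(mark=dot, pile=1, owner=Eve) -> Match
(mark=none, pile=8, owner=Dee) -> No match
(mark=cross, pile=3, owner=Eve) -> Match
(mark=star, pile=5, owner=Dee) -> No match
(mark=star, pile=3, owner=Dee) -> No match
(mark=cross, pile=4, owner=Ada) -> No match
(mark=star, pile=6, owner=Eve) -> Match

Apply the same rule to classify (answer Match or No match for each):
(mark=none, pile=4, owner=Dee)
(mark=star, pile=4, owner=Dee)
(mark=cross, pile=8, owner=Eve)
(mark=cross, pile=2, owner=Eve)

No match, No match, Match, Match

Every 'Match' example satisfies: owner is Eve. None of the 'No match' examples do.
(mark=none, pile=4, owner=Dee): owner is Dee, fails this test → No match. (mark=star, pile=4, owner=Dee): owner is Dee, fails this test → No match. (mark=cross, pile=8, owner=Eve): owner is Eve, meets the rule → Match. (mark=cross, pile=2, owner=Eve): owner is Eve, meets the rule → Match.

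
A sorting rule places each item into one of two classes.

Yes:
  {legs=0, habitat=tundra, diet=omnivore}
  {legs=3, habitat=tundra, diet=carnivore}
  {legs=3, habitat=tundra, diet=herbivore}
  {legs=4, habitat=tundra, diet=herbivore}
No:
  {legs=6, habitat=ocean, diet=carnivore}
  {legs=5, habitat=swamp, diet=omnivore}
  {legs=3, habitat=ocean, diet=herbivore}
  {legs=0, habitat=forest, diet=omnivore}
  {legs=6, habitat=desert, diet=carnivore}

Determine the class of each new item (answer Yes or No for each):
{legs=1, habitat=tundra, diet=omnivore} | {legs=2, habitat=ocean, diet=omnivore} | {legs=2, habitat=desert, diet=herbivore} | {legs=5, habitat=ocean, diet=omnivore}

Yes, No, No, No

The rule appears to be: habitat is tundra.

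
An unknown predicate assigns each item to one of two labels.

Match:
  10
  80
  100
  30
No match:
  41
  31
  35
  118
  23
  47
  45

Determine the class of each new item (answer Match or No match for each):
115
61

No match, No match

'Match' ⟺ multiple of 10.
115: 115 = 10·11 + 5 — doesn't match, so No match.
61: 61 = 10·6 + 1 — doesn't match, so No match.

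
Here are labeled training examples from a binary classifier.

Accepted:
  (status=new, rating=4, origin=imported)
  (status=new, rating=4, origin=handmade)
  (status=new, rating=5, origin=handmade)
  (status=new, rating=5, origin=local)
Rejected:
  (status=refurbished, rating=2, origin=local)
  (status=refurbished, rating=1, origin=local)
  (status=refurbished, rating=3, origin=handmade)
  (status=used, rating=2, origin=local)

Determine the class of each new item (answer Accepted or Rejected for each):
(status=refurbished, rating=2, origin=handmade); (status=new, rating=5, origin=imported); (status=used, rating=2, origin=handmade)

Rejected, Accepted, Rejected

One predicate separates the groups cleanly: status is new.
(status=refurbished, rating=2, origin=handmade) — status is refurbished, hence Rejected. (status=new, rating=5, origin=imported) — status is new, hence Accepted. (status=used, rating=2, origin=handmade) — status is used, hence Rejected.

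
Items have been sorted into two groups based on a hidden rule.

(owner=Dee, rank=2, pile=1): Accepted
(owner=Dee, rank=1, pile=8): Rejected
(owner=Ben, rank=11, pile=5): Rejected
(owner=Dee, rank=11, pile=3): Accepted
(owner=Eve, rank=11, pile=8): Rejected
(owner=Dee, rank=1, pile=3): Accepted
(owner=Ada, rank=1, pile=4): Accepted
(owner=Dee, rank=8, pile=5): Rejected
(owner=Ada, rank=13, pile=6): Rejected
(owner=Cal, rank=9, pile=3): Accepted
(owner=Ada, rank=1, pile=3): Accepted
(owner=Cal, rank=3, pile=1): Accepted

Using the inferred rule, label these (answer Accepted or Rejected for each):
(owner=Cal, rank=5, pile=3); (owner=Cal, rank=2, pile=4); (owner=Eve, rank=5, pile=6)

Accepted, Accepted, Rejected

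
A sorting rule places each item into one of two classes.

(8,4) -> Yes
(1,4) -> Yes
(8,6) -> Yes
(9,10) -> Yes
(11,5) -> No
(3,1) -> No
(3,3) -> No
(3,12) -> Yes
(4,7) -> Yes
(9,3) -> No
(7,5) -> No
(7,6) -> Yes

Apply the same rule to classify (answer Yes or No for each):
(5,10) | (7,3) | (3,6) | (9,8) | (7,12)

Yes, No, Yes, Yes, Yes

The distinguishing property — product is even — holds for all the 'Yes' cases and none of the 'No' cases.
(5,10): 5·10 = 50 — has this property, so Yes. (7,3): 7·3 = 21 — lacks this property, so No. (3,6): 3·6 = 18 — has this property, so Yes. (9,8): 9·8 = 72 — has this property, so Yes. (7,12): 7·12 = 84 — has this property, so Yes.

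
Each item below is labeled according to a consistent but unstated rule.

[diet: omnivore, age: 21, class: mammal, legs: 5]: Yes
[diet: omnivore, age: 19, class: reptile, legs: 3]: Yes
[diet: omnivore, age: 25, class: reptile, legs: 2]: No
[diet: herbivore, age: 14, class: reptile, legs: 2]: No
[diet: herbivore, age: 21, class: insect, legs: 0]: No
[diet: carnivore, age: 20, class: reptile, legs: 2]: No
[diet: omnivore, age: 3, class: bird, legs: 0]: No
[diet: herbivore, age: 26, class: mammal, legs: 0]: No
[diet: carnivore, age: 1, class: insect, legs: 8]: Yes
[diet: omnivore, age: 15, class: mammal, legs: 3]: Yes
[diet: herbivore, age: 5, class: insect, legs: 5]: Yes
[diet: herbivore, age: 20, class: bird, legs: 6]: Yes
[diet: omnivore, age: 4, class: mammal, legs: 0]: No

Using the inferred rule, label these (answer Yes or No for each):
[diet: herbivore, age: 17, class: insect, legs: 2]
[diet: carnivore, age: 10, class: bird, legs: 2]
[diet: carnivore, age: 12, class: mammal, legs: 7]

The pattern is that an item is 'Yes' exactly when: legs ≥ 3.
[diet: herbivore, age: 17, class: insect, legs: 2] → legs = 2 → No. [diet: carnivore, age: 10, class: bird, legs: 2] → legs = 2 → No. [diet: carnivore, age: 12, class: mammal, legs: 7] → legs = 7 → Yes.

No, No, Yes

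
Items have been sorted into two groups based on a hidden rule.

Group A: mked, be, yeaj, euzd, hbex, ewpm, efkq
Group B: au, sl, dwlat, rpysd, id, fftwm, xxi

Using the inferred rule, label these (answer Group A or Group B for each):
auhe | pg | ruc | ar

A rule that fits every label: contains 'e' — true of each 'Group A' example, false of each 'Group B' one.
auhe — has 'e', hence Group A.
pg — no 'e', hence Group B.
ruc — no 'e', hence Group B.
ar — no 'e', hence Group B.

Group A, Group B, Group B, Group B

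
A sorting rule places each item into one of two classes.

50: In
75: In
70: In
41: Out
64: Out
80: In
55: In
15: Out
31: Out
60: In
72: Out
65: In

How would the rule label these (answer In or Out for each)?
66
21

Every 'In' example satisfies: multiple of 5 AND at least 31. None of the 'Out' examples do.
Out: 66, since 66 = 5·13 + 1, 66 ≥ 31.
Out: 21, since 21 = 5·4 + 1, 21 < 31.

Out, Out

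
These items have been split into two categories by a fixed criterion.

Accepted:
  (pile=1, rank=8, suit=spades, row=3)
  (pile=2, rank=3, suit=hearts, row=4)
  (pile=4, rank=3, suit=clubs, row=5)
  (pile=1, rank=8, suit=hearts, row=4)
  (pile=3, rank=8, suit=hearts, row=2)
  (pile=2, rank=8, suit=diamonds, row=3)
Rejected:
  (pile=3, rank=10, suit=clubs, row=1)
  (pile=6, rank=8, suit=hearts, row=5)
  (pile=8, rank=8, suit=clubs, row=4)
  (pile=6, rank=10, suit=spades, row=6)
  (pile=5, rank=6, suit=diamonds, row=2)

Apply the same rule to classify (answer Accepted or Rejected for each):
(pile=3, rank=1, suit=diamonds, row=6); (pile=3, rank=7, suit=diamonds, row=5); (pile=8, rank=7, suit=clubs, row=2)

The pattern is that an item is 'Accepted' exactly when: row ≥ 2 AND pile ≤ 4.

Accepted, Accepted, Rejected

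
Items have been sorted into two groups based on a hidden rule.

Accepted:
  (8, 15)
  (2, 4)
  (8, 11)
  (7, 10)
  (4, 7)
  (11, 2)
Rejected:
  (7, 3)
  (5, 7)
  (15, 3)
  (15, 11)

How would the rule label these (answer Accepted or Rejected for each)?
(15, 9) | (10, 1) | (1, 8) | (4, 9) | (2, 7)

All 'Accepted' examples share one property — product is even — and every 'Rejected' example lacks it.
(15, 9): 15·9 = 135 — fails the rule, so Rejected.
(10, 1): 10·1 = 10 — meets the rule, so Accepted.
(1, 8): 1·8 = 8 — meets the rule, so Accepted.
(4, 9): 4·9 = 36 — meets the rule, so Accepted.
(2, 7): 2·7 = 14 — meets the rule, so Accepted.

Rejected, Accepted, Accepted, Accepted, Accepted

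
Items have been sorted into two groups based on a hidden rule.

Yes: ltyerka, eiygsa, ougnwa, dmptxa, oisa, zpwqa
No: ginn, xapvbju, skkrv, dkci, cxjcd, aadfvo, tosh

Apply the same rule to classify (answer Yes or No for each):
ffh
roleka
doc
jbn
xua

No, Yes, No, No, Yes

One predicate separates the groups cleanly: ends with 'a'.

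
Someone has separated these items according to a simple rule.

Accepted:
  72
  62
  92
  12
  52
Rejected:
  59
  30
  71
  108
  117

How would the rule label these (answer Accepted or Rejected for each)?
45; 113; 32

The common property of the 'Accepted' items is: ends in digit 2. No 'Rejected' item has it.
45 — last digit 5, hence Rejected.
113 — last digit 3, hence Rejected.
32 — last digit 2, hence Accepted.

Rejected, Rejected, Accepted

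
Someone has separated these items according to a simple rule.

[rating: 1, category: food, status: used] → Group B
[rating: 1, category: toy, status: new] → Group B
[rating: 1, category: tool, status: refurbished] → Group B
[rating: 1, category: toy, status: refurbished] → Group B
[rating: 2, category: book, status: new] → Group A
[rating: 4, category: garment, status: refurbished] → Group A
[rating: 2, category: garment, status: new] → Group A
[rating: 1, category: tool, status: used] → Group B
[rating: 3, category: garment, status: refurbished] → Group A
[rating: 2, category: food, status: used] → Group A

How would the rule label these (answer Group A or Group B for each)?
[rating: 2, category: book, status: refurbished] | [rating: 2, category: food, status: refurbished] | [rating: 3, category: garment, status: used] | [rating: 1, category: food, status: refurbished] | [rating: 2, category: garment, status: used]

Group A, Group A, Group A, Group B, Group A

The simplest hypothesis consistent with all the labels is: rating ≥ 2.
[rating: 2, category: book, status: refurbished]: Group A (rating = 2). [rating: 2, category: food, status: refurbished]: Group A (rating = 2). [rating: 3, category: garment, status: used]: Group A (rating = 3). [rating: 1, category: food, status: refurbished]: Group B (rating = 1). [rating: 2, category: garment, status: used]: Group A (rating = 2).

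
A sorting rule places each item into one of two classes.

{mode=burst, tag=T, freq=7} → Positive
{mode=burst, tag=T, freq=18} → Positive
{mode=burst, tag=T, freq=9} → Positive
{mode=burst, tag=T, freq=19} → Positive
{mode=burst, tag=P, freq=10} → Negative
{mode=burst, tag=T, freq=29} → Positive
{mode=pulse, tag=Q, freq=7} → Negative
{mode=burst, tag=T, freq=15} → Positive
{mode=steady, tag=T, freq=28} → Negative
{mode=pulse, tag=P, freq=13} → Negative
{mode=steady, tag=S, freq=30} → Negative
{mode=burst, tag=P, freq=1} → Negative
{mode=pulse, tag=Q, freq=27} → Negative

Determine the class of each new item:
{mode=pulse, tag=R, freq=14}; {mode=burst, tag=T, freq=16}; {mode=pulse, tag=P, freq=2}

Negative, Positive, Negative

The rule appears to be: tag is T AND mode is burst.
{mode=pulse, tag=R, freq=14} → tag is R, mode is pulse → Negative. {mode=burst, tag=T, freq=16} → tag is T, mode is burst → Positive. {mode=pulse, tag=P, freq=2} → tag is P, mode is pulse → Negative.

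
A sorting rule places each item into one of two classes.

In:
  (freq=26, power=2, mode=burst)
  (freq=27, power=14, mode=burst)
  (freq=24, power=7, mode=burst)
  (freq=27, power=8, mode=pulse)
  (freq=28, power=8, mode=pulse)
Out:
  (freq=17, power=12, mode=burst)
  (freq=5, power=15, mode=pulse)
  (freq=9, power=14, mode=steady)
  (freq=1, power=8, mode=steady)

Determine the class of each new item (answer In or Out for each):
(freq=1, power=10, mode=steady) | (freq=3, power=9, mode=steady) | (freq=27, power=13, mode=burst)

Out, Out, In

The pattern is that an item is 'In' exactly when: freq ≥ 24.
Out: (freq=1, power=10, mode=steady), since freq = 1.
Out: (freq=3, power=9, mode=steady), since freq = 3.
In: (freq=27, power=13, mode=burst), since freq = 27.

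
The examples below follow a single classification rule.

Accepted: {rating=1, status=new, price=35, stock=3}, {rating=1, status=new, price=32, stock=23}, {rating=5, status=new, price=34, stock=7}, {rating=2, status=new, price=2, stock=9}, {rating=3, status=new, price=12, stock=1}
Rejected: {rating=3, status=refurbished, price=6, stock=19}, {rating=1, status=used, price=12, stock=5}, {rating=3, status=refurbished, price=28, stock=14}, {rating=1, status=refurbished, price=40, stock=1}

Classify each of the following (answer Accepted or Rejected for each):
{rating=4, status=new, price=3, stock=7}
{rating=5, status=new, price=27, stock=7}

Accepted, Accepted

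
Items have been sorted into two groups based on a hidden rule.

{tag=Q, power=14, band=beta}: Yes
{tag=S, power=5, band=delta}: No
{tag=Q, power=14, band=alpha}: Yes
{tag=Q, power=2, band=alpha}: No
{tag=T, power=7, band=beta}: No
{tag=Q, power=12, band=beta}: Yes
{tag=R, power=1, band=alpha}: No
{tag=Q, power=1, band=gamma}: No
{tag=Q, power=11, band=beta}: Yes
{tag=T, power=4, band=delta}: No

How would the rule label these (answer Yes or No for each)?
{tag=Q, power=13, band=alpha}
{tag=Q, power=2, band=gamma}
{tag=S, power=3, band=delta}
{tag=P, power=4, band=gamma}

Yes, No, No, No

The classifier is using: power ≥ 11.
{tag=Q, power=13, band=alpha} — power = 13, hence Yes. {tag=Q, power=2, band=gamma} — power = 2, hence No. {tag=S, power=3, band=delta} — power = 3, hence No. {tag=P, power=4, band=gamma} — power = 4, hence No.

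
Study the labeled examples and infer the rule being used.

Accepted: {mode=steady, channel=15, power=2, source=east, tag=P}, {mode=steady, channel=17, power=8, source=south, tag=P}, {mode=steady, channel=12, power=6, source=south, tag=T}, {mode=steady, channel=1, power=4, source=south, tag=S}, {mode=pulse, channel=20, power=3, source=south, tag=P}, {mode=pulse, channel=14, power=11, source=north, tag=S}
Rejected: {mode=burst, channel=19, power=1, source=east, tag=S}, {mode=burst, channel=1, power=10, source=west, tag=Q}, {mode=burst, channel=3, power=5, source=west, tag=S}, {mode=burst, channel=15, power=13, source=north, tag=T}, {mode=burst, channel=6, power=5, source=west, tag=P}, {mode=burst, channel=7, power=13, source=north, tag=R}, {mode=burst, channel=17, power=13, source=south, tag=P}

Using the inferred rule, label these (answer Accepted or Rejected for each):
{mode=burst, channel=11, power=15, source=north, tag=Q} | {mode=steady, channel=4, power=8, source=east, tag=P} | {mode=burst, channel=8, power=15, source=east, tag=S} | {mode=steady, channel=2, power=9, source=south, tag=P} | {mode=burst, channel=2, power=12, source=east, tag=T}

Checking candidate rules against both groups, what survives is: mode is not burst.
{mode=burst, channel=11, power=15, source=north, tag=Q}: Rejected (mode is burst).
{mode=steady, channel=4, power=8, source=east, tag=P}: Accepted (mode is steady).
{mode=burst, channel=8, power=15, source=east, tag=S}: Rejected (mode is burst).
{mode=steady, channel=2, power=9, source=south, tag=P}: Accepted (mode is steady).
{mode=burst, channel=2, power=12, source=east, tag=T}: Rejected (mode is burst).

Rejected, Accepted, Rejected, Accepted, Rejected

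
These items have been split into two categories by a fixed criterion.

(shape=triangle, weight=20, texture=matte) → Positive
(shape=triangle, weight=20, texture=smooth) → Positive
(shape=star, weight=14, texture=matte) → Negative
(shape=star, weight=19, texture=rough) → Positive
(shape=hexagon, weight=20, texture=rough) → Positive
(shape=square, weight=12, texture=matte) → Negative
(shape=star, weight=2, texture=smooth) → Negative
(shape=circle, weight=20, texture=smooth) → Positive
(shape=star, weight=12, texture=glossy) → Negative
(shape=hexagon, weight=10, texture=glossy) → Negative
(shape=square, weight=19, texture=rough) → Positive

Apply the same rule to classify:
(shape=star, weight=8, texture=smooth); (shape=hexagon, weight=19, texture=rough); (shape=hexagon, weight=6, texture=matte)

Negative, Positive, Negative

The pattern is that an item is 'Positive' exactly when: weight ≥ 19.
Negative: (shape=star, weight=8, texture=smooth), since weight = 8. Positive: (shape=hexagon, weight=19, texture=rough), since weight = 19. Negative: (shape=hexagon, weight=6, texture=matte), since weight = 6.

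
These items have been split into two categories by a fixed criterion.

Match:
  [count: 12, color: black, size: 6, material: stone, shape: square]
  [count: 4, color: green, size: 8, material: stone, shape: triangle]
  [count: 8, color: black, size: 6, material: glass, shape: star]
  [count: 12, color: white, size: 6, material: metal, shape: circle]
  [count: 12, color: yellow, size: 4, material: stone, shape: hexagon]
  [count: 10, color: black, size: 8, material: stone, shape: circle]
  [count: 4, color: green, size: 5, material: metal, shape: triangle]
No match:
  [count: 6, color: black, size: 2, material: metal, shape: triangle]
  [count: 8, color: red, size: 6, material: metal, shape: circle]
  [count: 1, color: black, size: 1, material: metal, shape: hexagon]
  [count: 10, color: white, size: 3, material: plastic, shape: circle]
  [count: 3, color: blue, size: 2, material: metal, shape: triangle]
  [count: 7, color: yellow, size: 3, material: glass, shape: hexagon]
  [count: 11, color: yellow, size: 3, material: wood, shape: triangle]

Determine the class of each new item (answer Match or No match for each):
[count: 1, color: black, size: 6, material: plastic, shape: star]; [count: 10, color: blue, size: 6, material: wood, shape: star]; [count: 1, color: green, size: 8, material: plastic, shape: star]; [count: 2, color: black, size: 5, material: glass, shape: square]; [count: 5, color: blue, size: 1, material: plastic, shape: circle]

One predicate separates the groups cleanly: color is not red AND size ≥ 4.
[count: 1, color: black, size: 6, material: plastic, shape: star]: color is black, size = 6 — matches, so Match.
[count: 10, color: blue, size: 6, material: wood, shape: star]: color is blue, size = 6 — matches, so Match.
[count: 1, color: green, size: 8, material: plastic, shape: star]: color is green, size = 8 — matches, so Match.
[count: 2, color: black, size: 5, material: glass, shape: square]: color is black, size = 5 — matches, so Match.
[count: 5, color: blue, size: 1, material: plastic, shape: circle]: color is blue, size = 1 — does not fit, so No match.

Match, Match, Match, Match, No match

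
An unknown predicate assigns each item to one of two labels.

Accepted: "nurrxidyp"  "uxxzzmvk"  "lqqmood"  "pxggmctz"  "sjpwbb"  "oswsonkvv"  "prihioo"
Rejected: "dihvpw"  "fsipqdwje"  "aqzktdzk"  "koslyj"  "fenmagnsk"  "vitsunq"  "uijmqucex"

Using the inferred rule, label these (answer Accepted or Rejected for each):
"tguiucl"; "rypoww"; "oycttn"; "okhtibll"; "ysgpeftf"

The pattern is that an item is 'Accepted' exactly when: has a double letter.
"tguiucl": no doubled letter — doesn't qualify, so Rejected.
"rypoww": 'ww' doubled — satisfies this, so Accepted.
"oycttn": 'tt' doubled — satisfies this, so Accepted.
"okhtibll": 'll' doubled — satisfies this, so Accepted.
"ysgpeftf": no doubled letter — doesn't qualify, so Rejected.

Rejected, Accepted, Accepted, Accepted, Rejected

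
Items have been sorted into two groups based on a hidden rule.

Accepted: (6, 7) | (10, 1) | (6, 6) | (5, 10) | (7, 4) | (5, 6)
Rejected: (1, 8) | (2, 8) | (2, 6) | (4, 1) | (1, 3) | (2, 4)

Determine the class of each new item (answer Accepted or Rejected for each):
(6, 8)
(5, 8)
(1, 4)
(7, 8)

The common property of the 'Accepted' items is: sum ≥ 11. No 'Rejected' item has it.

Accepted, Accepted, Rejected, Accepted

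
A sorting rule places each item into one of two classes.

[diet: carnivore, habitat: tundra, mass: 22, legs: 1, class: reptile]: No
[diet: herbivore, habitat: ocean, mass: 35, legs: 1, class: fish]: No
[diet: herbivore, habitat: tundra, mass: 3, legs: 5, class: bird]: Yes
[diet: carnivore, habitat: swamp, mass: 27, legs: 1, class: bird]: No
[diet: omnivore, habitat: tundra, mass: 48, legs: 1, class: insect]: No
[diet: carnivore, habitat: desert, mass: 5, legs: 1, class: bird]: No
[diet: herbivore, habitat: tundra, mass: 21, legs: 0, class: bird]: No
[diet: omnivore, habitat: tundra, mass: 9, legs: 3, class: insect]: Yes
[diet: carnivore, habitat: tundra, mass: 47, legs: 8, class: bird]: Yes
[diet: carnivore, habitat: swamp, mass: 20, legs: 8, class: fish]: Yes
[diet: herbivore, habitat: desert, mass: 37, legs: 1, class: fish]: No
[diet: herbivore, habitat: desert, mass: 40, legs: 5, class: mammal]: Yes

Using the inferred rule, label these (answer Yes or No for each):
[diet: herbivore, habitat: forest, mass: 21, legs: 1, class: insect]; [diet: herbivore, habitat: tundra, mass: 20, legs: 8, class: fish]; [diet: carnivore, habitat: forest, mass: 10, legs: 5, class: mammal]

No, Yes, Yes

A rule that fits every label: legs ≥ 3 — true of each 'Yes' example, false of each 'No' one.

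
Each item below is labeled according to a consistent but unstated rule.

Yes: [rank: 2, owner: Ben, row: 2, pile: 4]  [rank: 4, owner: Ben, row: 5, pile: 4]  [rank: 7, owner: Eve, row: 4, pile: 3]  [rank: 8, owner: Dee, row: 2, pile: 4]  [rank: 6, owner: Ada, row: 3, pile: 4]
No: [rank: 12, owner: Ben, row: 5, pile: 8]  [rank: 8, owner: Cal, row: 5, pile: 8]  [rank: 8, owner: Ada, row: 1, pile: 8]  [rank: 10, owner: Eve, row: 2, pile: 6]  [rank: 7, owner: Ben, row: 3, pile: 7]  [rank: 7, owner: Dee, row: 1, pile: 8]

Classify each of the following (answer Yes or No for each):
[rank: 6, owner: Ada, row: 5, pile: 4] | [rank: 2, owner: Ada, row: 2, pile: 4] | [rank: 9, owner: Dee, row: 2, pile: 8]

Yes, Yes, No

A rule that fits every label: pile ≤ 4 — true of each 'Yes' example, false of each 'No' one.
[rank: 6, owner: Ada, row: 5, pile: 4] — pile = 4, hence Yes. [rank: 2, owner: Ada, row: 2, pile: 4] — pile = 4, hence Yes. [rank: 9, owner: Dee, row: 2, pile: 8] — pile = 8, hence No.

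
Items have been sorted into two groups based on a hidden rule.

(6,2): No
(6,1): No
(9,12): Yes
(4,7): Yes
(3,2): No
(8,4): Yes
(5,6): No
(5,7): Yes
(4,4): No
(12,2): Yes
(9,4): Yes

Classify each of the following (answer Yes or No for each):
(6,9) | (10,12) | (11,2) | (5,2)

Yes, Yes, Yes, No

The distinguishing property — max ≥ 7 — holds for all the 'Yes' cases and none of the 'No' cases.
(6,9) — max 9, hence Yes.
(10,12) — max 12, hence Yes.
(11,2) — max 11, hence Yes.
(5,2) — max 5, hence No.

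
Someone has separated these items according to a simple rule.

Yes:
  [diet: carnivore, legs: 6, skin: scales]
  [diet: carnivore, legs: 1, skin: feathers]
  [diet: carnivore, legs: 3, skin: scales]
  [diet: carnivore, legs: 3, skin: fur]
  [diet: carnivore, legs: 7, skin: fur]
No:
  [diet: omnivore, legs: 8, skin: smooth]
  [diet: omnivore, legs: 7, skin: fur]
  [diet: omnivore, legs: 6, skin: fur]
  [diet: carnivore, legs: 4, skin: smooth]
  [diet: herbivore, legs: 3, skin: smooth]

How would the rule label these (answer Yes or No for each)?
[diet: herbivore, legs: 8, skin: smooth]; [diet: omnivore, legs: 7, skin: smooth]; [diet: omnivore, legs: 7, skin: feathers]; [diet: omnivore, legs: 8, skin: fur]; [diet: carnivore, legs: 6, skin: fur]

No, No, No, No, Yes

'Yes' ⟺ diet is carnivore AND legs ≠ 4.
[diet: herbivore, legs: 8, skin: smooth] → diet is herbivore, legs = 8 → No. [diet: omnivore, legs: 7, skin: smooth] → diet is omnivore, legs = 7 → No. [diet: omnivore, legs: 7, skin: feathers] → diet is omnivore, legs = 7 → No. [diet: omnivore, legs: 8, skin: fur] → diet is omnivore, legs = 8 → No. [diet: carnivore, legs: 6, skin: fur] → diet is carnivore, legs = 6 → Yes.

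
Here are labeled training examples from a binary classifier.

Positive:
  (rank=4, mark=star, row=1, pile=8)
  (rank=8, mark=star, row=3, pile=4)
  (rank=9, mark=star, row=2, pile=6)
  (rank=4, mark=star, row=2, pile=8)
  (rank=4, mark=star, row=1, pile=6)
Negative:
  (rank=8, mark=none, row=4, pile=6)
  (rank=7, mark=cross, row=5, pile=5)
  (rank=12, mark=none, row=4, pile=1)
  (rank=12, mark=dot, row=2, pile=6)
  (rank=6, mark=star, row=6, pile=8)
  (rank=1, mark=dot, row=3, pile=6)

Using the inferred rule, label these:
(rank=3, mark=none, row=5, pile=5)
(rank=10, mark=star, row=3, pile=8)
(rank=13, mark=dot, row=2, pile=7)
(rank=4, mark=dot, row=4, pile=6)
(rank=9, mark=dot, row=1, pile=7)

Negative, Positive, Negative, Negative, Negative

The simplest hypothesis consistent with all the labels is: mark is star AND row ≤ 3.
(rank=3, mark=none, row=5, pile=5): mark is none, row = 5, fails this test → Negative. (rank=10, mark=star, row=3, pile=8): mark is star, row = 3, satisfies this → Positive. (rank=13, mark=dot, row=2, pile=7): mark is dot, row = 2, fails this test → Negative. (rank=4, mark=dot, row=4, pile=6): mark is dot, row = 4, fails this test → Negative. (rank=9, mark=dot, row=1, pile=7): mark is dot, row = 1, fails this test → Negative.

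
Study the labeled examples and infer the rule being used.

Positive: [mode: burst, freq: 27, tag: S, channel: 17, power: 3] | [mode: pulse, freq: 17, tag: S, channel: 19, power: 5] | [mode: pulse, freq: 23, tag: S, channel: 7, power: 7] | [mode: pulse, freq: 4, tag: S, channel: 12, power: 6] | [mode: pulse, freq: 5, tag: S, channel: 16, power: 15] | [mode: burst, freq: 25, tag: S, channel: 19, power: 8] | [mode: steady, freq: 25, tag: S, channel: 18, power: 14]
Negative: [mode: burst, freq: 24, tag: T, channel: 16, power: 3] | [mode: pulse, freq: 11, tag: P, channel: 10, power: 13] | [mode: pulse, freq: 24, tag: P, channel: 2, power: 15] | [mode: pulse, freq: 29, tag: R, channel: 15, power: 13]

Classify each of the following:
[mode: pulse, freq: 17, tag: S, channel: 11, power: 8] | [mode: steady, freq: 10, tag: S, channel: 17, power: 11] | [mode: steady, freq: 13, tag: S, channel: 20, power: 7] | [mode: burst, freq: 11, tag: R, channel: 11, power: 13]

The distinguishing property — tag is S — holds for all the 'Positive' cases and none of the 'Negative' cases.

Positive, Positive, Positive, Negative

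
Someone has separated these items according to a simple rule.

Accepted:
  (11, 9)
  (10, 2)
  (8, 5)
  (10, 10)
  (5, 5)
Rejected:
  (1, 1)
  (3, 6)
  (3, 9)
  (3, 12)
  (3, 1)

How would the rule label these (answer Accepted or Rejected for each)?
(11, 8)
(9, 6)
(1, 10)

Accepted, Accepted, Rejected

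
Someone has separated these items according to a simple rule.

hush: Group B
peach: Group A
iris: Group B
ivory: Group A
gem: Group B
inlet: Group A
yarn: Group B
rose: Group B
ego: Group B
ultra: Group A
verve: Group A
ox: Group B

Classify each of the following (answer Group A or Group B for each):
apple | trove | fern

Every 'Group A' example satisfies: length 5. None of the 'Group B' examples do.

Group A, Group A, Group B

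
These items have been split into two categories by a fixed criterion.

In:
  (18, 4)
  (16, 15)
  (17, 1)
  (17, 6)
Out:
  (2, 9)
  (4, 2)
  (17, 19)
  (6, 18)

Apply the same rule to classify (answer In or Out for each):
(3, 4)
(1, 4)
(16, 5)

Out, Out, In

Rule: first > second AND sum ≥ 11. This holds for each 'In' example and fails for each 'Out' one.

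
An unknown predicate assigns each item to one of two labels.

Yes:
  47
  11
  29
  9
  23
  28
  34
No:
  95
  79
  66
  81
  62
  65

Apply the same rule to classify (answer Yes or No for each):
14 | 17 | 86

The common property of the 'Yes' items is: at most 47. No 'No' item has it.

Yes, Yes, No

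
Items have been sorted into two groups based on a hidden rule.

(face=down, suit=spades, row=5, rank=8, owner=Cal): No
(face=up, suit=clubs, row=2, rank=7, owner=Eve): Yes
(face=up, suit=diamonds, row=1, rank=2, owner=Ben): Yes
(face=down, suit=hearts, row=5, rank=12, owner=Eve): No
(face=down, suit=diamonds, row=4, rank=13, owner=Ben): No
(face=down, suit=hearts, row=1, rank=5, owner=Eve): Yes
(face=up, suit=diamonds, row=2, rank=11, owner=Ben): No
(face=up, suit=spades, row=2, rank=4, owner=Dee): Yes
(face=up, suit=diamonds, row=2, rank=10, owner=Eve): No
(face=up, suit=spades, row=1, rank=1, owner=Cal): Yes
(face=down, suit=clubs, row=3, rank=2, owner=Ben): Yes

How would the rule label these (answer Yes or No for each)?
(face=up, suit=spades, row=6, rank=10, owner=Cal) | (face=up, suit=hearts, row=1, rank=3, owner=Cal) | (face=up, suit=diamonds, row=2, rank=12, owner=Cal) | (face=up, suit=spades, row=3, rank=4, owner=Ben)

No, Yes, No, Yes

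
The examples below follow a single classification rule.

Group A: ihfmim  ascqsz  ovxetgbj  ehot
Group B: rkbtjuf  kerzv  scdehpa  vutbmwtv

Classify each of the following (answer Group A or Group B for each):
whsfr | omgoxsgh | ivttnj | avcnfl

A rule that fits every label: starts with a vowel — true of each 'Group A' example, false of each 'Group B' one.
whsfr — starts with 'w', hence Group B. omgoxsgh — starts with 'o', hence Group A. ivttnj — starts with 'i', hence Group A. avcnfl — starts with 'a', hence Group A.

Group B, Group A, Group A, Group A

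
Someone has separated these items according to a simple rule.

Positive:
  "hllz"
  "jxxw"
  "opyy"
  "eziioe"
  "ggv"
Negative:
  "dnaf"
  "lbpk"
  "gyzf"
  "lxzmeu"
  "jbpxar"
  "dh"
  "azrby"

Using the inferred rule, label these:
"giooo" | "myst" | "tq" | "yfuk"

'Positive' ⟺ has a double letter.

Positive, Negative, Negative, Negative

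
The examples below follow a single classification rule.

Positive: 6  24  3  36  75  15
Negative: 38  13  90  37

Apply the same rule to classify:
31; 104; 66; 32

Negative, Negative, Positive, Negative

The common property of the 'Positive' items is: multiple of 3 AND at most 75. No 'Negative' item has it.
31 → 31 = 3·10 + 1, 31 ≤ 75 → Negative. 104 → 104 = 3·34 + 2, 104 > 75 → Negative. 66 → 66 = 3·22, 66 ≤ 75 → Positive. 32 → 32 = 3·10 + 2, 32 ≤ 75 → Negative.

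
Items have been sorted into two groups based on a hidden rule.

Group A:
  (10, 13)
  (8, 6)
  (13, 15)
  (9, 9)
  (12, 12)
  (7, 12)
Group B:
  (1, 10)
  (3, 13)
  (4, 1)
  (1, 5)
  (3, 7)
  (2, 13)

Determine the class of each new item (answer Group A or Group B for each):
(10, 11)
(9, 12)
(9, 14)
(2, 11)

Group A, Group A, Group A, Group B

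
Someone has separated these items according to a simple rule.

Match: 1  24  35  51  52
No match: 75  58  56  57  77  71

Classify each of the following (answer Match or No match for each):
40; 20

All 'Match' examples share one property — at most 52 — and every 'No match' example lacks it.
40 → 40 ≤ 52 → Match.
20 → 20 ≤ 52 → Match.

Match, Match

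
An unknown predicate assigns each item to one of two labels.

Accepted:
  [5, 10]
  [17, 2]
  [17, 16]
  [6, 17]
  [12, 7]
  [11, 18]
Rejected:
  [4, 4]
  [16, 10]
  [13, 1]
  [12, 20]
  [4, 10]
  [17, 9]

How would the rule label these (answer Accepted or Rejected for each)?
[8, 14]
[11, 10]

Comparing the two groups points to one rule — sum is odd.
Rejected: [8, 14], since 8+14 = 22. Accepted: [11, 10], since 11+10 = 21.

Rejected, Accepted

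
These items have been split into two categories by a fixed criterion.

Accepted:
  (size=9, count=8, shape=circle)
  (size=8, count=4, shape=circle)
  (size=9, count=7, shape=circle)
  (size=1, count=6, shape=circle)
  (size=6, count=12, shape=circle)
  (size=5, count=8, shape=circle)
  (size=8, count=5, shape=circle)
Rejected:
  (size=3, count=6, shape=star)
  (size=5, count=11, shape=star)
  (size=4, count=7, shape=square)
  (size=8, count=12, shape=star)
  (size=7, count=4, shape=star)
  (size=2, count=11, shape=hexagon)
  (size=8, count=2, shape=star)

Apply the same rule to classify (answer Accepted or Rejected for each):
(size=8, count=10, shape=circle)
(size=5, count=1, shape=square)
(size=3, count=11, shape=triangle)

Accepted, Rejected, Rejected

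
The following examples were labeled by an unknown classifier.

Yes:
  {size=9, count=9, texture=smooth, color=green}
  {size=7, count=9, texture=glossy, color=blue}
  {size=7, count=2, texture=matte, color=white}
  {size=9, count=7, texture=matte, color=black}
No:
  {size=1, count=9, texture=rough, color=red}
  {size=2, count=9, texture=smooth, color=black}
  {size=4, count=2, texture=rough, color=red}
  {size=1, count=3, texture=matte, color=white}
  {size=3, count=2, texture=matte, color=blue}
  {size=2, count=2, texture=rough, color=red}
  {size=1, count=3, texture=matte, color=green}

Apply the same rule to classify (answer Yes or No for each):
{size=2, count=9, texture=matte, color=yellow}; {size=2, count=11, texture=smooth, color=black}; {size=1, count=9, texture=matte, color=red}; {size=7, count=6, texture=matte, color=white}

The simplest hypothesis consistent with all the labels is: size ≥ 7.
{size=2, count=9, texture=matte, color=yellow}: No (size = 2).
{size=2, count=11, texture=smooth, color=black}: No (size = 2).
{size=1, count=9, texture=matte, color=red}: No (size = 1).
{size=7, count=6, texture=matte, color=white}: Yes (size = 7).

No, No, No, Yes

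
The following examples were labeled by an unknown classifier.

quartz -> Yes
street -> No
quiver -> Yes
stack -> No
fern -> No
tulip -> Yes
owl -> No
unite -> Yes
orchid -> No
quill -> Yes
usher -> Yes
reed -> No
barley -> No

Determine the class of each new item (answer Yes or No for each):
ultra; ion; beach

Yes, No, No

The rule appears to be: contains 'u'.
ultra: Yes (has 'u').
ion: No (no 'u').
beach: No (no 'u').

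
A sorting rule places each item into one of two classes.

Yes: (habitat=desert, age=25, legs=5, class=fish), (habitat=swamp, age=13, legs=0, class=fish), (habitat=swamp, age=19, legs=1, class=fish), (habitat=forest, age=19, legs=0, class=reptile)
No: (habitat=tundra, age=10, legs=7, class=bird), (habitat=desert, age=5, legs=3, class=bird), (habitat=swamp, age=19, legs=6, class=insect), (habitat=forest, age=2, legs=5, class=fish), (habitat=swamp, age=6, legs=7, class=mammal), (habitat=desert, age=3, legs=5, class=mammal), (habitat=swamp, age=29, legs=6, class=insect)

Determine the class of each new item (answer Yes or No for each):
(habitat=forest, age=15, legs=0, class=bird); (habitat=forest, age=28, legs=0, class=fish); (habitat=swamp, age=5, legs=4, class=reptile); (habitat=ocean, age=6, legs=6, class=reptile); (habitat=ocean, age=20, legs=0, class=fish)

Yes, Yes, No, No, Yes

The common property of the 'Yes' items is: legs ≤ 5 AND age ≥ 6. No 'No' item has it.
(habitat=forest, age=15, legs=0, class=bird) — legs = 0, age = 15, hence Yes.
(habitat=forest, age=28, legs=0, class=fish) — legs = 0, age = 28, hence Yes.
(habitat=swamp, age=5, legs=4, class=reptile) — legs = 4, age = 5, hence No.
(habitat=ocean, age=6, legs=6, class=reptile) — legs = 6, age = 6, hence No.
(habitat=ocean, age=20, legs=0, class=fish) — legs = 0, age = 20, hence Yes.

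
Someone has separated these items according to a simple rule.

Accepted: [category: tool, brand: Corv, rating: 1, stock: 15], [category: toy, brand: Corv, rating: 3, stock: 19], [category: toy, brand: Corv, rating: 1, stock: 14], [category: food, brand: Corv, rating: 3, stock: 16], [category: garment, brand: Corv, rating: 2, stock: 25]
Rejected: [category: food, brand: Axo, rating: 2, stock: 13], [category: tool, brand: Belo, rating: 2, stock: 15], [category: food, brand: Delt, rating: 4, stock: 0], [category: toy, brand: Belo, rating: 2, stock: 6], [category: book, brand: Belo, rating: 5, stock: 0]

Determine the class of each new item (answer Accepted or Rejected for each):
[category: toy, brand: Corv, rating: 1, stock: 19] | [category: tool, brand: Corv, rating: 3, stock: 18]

The common property of the 'Accepted' items is: brand is Corv. No 'Rejected' item has it.

Accepted, Accepted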